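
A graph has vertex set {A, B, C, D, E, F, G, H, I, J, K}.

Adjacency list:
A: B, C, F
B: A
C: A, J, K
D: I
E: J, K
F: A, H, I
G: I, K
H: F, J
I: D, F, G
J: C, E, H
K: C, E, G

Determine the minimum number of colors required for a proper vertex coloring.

The cycle H-F-A-C-J-H has odd length 5, so it cannot be 2-colored; at least 3 colors are needed.
One proper 3-coloring: A=1, B=2, C=2, D=2, E=2, F=2, G=2, H=3, I=1, J=1, K=1. Every edge joins two different colors.

3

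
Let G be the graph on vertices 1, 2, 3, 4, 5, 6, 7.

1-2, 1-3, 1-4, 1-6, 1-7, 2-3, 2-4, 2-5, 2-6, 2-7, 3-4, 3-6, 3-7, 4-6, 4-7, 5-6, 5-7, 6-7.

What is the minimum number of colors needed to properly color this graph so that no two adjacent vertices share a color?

6

1, 2, 3, 4, 6, 7 form a clique, so at least 6 colors are needed.
A valid assignment using 6 colors: 1=yellow, 2=blue, 3=orange, 4=purple, 5=yellow, 6=green, 7=red. Every edge joins two different colors.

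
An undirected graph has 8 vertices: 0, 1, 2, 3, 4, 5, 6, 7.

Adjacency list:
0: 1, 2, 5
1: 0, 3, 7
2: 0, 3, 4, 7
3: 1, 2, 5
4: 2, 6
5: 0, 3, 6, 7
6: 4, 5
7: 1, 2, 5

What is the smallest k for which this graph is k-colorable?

The cycle 6-4-2-0-5-6 has odd length 5, so it cannot be 2-colored; at least 3 colors are needed.
3 colors suffice: color a → {1, 2, 5}; color b → {0, 3, 4, 7}; color c → {6}. Each edge has distinct colors on its endpoints.

3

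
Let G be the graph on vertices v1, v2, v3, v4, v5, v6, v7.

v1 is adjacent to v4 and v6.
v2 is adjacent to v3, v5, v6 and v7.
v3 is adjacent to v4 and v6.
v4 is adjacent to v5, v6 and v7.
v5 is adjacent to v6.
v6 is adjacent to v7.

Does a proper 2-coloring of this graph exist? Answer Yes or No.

v1, v4, v6 form a triangle, so at least 3 colors are needed.
So 2 colors are not enough.

No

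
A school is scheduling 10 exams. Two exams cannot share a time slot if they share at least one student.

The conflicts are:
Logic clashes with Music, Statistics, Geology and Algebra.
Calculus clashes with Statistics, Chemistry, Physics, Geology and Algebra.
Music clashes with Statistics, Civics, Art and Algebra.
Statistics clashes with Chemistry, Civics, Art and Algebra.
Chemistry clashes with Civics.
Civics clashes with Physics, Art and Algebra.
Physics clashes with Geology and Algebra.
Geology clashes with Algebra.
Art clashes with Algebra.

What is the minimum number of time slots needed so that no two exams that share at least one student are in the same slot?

5

Music, Statistics, Civics, Art, Algebra pairwise conflict, so at least 5 time slots are needed.
A valid assignment using 5 time slots: Logic=3, Calculus=3, Music=4, Statistics=2, Chemistry=1, Civics=3, Physics=2, Geology=4, Art=5, Algebra=1. Every pair that conflicts lands in different time slots.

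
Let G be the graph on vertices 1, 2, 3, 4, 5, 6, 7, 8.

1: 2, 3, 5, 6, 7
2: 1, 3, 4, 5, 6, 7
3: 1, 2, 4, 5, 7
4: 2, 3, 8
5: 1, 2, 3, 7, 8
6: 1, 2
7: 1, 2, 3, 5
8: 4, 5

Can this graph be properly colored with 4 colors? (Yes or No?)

1, 2, 3, 5, 7 are mutually adjacent (a clique of size 5), so at least 5 colors are needed.
So 4 colors are not enough.

No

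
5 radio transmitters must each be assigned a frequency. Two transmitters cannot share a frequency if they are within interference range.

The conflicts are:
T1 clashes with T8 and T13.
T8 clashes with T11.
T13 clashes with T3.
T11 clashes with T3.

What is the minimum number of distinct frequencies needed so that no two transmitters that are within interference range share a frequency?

3

The cycle T13-T1-T8-T11-T3-T13 has odd length 5, so it cannot be 2-colored; at least 3 frequencies are needed.
A valid assignment using 3 frequencies: T1=2, T8=1, T13=1, T11=3, T3=2. Each listed conflict is separated.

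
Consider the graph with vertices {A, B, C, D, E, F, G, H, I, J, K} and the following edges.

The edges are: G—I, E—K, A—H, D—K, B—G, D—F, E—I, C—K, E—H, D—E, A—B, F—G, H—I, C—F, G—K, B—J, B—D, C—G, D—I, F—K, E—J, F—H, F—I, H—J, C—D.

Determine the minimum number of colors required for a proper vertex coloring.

C, D, F, K form a clique, so at least 4 colors are needed.
4 colors suffice: A=3, B=2, C=4, D=1, E=2, F=2, G=1, H=1, I=3, J=3, K=3. No two adjacent vertices share a color.

4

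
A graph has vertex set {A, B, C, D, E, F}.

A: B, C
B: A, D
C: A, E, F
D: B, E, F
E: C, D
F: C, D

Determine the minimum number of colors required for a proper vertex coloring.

3

The cycle A-C-E-D-B-A has odd length 5, so it cannot be 2-colored; at least 3 colors are needed.
3 colors suffice: A=2, B=3, C=1, D=1, E=2, F=2. No two adjacent vertices share a color.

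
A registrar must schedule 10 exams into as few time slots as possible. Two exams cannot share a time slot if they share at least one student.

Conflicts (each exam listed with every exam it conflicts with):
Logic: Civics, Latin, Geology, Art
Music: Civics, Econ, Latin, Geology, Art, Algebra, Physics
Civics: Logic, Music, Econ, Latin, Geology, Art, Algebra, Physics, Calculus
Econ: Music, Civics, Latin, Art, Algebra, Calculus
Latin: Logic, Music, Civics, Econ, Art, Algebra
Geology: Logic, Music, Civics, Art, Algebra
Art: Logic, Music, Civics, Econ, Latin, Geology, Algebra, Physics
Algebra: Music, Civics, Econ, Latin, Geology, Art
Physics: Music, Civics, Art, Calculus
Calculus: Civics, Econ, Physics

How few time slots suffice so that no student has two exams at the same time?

6

Music, Civics, Econ, Latin, Art, Algebra are mutually in conflict, so at least 6 time slots are needed.
Using 6 time slots: Logic=3, Music=3, Civics=1, Econ=6, Latin=5, Geology=5, Art=2, Algebra=4, Physics=4, Calculus=2. No two conflicting exams share a time slot.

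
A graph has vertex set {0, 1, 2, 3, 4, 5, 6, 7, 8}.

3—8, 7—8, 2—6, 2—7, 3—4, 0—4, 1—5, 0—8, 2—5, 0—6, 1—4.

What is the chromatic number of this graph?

The cycle 0-6-2-7-8-0 has odd length 5, so it cannot be 2-colored; at least 3 colors are needed.
3 colors suffice: color red → {2, 4, 8}; color blue → {0, 1, 3, 7}; color green → {5, 6}. Each edge has distinct colors on its endpoints.

3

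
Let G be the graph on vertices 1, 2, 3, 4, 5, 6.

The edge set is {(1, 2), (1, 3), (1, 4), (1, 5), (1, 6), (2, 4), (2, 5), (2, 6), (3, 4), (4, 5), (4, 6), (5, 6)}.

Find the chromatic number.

1, 2, 4, 5, 6 form a clique, so at least 5 colors are needed.
5 colors suffice: color red → {4}; color blue → {1}; color green → {2, 3}; color yellow → {5}; color purple → {6}. Every edge joins two different colors.

5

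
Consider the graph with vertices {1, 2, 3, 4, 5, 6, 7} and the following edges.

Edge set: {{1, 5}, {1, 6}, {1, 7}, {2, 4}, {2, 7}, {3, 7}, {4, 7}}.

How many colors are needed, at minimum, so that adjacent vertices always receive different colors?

3

2, 4, 7 are pairwise adjacent, so at least 3 colors are needed.
3 colors suffice: 1=blue, 2=blue, 3=blue, 4=green, 5=red, 6=red, 7=red. No two adjacent vertices share a color.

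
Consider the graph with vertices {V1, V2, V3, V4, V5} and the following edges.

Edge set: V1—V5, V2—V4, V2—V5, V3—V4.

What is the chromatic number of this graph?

V2 and V4 are adjacent, so at least 2 colors are needed.
A valid assignment using 2 colors: V1=1, V2=1, V3=1, V4=2, V5=2. Every edge joins two different colors.

2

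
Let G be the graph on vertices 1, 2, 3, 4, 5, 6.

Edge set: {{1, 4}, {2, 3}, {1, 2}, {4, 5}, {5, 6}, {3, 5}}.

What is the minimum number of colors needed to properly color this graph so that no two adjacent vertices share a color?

3

The cycle 1-4-5-3-2-1 has odd length 5, so it cannot be 2-colored; at least 3 colors are needed.
3 colors suffice: color red → {2, 5}; color blue → {3, 4, 6}; color green → {1}. Every edge joins two different colors.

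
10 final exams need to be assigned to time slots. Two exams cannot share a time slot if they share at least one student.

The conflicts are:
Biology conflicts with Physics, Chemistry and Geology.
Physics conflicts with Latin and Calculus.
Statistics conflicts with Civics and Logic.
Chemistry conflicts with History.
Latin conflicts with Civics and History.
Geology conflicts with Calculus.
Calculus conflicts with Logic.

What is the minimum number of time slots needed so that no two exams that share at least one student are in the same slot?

3

The cycle Chemistry-History-Latin-Physics-Biology-Chemistry has odd length 5, so it cannot be 2-colored; at least 3 time slots are needed.
3 time slots suffice: Biology=1, Physics=2, Statistics=1, Chemistry=2, Latin=1, Civics=2, Geology=2, Calculus=1, History=3, Logic=2. Every pair that conflicts lands in different time slots.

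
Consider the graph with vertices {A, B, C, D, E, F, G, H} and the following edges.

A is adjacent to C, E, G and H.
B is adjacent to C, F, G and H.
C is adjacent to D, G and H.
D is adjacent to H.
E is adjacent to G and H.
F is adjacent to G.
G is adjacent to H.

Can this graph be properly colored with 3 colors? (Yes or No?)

A, C, G, H form a clique, so at least 4 colors are needed.
So 3 colors are not enough.

No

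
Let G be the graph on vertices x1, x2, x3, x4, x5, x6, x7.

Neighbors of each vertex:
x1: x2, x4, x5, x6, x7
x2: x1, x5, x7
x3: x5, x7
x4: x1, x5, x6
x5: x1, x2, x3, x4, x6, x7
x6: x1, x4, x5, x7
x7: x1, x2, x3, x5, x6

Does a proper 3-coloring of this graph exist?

x1, x4, x5, x6 are mutually adjacent (a clique of size 4), so at least 4 colors are needed.
So 3 colors are not enough.

No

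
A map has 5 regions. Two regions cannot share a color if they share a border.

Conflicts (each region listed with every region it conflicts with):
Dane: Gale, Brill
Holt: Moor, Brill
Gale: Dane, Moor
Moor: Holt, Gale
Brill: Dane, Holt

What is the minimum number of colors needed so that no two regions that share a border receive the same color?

The cycle Brill-Holt-Moor-Gale-Dane-Brill has odd length 5, so it cannot be 2-colored; at least 3 colors are needed.
3 colors suffice: color 1 → {Moor, Brill}; color 2 → {Holt, Gale}; color 3 → {Dane}. Every pair that conflicts lands in different colors.

3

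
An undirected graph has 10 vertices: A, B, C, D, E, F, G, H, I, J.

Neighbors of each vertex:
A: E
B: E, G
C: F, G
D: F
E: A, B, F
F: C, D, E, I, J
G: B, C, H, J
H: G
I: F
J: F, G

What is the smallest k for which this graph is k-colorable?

3

The cycle G-B-E-F-C-G has odd length 5, so it cannot be 2-colored; at least 3 colors are needed.
A valid assignment using 3 colors: A=red, B=green, C=blue, D=blue, E=blue, F=red, G=red, H=blue, I=blue, J=blue. Every edge joins two different colors.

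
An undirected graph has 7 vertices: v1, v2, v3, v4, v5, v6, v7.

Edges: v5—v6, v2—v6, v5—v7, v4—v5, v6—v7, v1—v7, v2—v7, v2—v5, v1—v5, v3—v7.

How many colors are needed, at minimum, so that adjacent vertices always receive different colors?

v2, v5, v6, v7 are mutually adjacent (a clique of size 4), so at least 4 colors are needed.
4 colors suffice: color 1 → {v3, v5}; color 2 → {v4, v7}; color 3 → {v1, v2}; color 4 → {v6}. No two adjacent vertices share a color.

4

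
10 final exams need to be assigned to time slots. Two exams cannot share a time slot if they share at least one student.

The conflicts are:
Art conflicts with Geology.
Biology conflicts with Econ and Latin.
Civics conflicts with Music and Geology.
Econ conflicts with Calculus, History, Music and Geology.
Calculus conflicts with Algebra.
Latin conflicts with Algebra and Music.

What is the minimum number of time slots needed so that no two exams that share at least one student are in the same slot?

The cycle Algebra-Latin-Biology-Econ-Calculus-Algebra has odd length 5, so it cannot be 2-colored; at least 3 time slots are needed.
Using 3 time slots: Art=1, Biology=2, Civics=1, Econ=1, Calculus=2, Latin=1, Algebra=3, History=2, Music=2, Geology=2. Each listed conflict is separated.

3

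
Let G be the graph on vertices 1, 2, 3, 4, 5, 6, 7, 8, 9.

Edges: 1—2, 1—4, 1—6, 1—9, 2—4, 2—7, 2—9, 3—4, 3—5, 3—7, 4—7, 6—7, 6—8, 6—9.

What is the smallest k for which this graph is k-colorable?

3

1, 6, 9 are mutually adjacent, so at least 3 colors are needed.
3 colors suffice: 1=blue, 2=red, 3=red, 4=green, 5=blue, 6=red, 7=blue, 8=blue, 9=green. Each edge has distinct colors on its endpoints.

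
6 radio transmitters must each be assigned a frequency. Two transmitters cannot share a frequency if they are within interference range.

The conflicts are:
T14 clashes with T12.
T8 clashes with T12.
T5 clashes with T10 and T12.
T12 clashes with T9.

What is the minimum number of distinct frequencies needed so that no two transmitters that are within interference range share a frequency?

2

T14 and T12 conflict, so at least 2 frequencies are needed.
2 frequencies suffice: frequency 1 → {T10, T12}; frequency 2 → {T14, T8, T5, T9}. Each listed conflict is separated.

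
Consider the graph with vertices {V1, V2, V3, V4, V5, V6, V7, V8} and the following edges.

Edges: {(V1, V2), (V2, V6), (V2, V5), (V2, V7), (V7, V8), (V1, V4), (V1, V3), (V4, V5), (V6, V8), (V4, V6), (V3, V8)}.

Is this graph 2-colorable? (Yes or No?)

The cycle V1-V2-V6-V8-V3-V1 has odd length 5, so it cannot be 2-colored; at least 3 colors are needed.
So 2 colors are not enough.

No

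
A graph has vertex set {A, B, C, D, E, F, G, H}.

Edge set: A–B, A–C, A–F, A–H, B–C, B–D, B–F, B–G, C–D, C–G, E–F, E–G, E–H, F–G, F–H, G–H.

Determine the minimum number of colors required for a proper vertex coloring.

E, F, G, H are pairwise adjacent (a clique of size 4), so at least 4 colors are needed.
One proper 4-coloring: A=1, B=3, C=2, D=1, E=4, F=2, G=1, H=3. Each edge has distinct colors on its endpoints.

4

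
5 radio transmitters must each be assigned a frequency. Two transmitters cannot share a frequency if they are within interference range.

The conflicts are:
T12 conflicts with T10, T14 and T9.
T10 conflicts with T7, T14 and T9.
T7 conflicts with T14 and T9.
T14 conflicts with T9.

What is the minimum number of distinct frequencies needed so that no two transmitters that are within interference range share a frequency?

4

T10, T7, T14, T9 pairwise conflict, so at least 4 frequencies are needed.
4 frequencies suffice: frequency 1 → {T10}; frequency 2 → {T14}; frequency 3 → {T9}; frequency 4 → {T12, T7}. Each listed conflict is separated.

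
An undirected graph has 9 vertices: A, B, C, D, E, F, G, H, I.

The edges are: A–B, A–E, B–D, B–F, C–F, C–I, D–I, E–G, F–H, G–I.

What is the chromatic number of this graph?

3

The cycle F-C-I-D-B-F has odd length 5, so it cannot be 2-colored; at least 3 colors are needed.
3 colors suffice: color 1 → {A, F, I}; color 2 → {B, C, G, H}; color 3 → {D, E}. Each edge has distinct colors on its endpoints.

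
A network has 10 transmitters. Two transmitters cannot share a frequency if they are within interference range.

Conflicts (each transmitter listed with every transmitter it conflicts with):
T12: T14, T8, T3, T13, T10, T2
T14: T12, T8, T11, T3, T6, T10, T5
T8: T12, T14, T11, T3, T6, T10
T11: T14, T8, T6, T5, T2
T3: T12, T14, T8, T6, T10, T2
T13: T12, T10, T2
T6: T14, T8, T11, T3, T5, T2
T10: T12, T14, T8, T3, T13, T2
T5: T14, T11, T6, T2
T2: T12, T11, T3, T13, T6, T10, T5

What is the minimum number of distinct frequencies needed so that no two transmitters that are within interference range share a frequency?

T12, T14, T8, T3, T10 all conflict with each other, so at least 5 frequencies are needed.
A valid assignment using 5 frequencies: T12=2, T14=1, T8=3, T11=4, T3=4, T13=3, T6=2, T10=5, T5=3, T2=1. Every pair that conflicts lands in different frequencies.

5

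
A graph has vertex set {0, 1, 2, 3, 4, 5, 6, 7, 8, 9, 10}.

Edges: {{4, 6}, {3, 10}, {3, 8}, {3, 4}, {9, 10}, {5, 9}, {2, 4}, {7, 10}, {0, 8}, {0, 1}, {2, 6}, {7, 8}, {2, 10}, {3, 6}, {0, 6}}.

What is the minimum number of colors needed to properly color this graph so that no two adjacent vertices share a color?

2, 4, 6 form a triangle, so at least 3 colors are needed.
One proper 3-coloring: 0=b, 1=a, 2=b, 3=b, 4=c, 5=a, 6=a, 7=b, 8=a, 9=b, 10=a. No two adjacent vertices share a color.

3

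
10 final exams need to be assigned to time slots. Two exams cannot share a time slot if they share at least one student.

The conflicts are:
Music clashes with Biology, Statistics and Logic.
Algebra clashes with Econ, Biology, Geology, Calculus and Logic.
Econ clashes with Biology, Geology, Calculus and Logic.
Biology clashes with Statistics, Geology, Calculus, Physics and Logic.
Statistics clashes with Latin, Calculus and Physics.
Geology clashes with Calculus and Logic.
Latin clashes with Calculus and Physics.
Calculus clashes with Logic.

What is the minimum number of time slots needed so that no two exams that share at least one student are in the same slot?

6

Algebra, Econ, Biology, Geology, Calculus, Logic all conflict with each other, so at least 6 time slots are needed.
6 time slots suffice: time slot 1 → {Biology, Latin}; time slot 2 → {Music, Calculus, Physics}; time slot 3 → {Statistics, Logic}; time slot 4 → {Econ}; time slot 5 → {Geology}; time slot 6 → {Algebra}. Each listed conflict is separated.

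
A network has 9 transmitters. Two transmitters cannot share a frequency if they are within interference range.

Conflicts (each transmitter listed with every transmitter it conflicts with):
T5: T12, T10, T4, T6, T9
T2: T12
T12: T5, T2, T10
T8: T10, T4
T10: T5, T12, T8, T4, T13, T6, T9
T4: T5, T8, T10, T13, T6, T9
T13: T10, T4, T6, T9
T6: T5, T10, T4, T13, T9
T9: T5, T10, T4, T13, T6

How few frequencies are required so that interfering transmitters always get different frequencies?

T5, T10, T4, T6, T9 all conflict with each other, so at least 5 frequencies are needed.
5 frequencies suffice: frequency 1 → {T2, T10}; frequency 2 → {T12, T4}; frequency 3 → {T5, T8, T13}; frequency 4 → {T9}; frequency 5 → {T6}. Each listed conflict is separated.

5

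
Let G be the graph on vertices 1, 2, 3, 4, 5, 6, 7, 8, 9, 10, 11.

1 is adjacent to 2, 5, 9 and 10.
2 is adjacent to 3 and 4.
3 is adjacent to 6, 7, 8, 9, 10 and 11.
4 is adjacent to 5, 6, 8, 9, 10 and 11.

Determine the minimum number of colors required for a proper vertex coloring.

2

3 and 11 are adjacent, so at least 2 colors are needed.
2 colors suffice: color a → {1, 3, 4}; color b → {2, 5, 6, 7, 8, 9, 10, 11}. Each edge has distinct colors on its endpoints.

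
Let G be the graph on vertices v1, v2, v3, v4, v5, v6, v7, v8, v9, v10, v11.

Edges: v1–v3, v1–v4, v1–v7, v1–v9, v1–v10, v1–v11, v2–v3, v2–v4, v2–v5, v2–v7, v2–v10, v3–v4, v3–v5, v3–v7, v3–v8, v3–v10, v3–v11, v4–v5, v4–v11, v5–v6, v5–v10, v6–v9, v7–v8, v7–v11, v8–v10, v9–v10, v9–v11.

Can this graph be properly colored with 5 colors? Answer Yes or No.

The chromatic number is 4. v1, v3, v4, v11 are mutually adjacent (a clique of size 4), so at least 4 colors are needed.
4 colors suffice: color 1 → {v3, v9}; color 2 → {v4, v6, v7, v10}; color 3 → {v1, v2, v8}; color 4 → {v5, v11}.
Since 5 ≥ 4, a proper 5-coloring certainly exists.

Yes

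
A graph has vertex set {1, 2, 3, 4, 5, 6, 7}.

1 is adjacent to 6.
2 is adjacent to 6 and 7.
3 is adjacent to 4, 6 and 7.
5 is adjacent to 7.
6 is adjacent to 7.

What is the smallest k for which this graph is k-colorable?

3

2, 6, 7 are pairwise adjacent, so at least 3 colors are needed.
3 colors suffice: color a → {1, 4, 7}; color b → {5, 6}; color c → {2, 3}. No two adjacent vertices share a color.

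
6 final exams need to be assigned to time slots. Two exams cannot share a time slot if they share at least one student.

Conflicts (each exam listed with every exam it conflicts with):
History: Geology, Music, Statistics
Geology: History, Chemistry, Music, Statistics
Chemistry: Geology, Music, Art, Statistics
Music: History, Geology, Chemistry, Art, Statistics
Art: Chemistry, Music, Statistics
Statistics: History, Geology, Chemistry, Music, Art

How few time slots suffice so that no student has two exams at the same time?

4

Chemistry, Music, Art, Statistics pairwise conflict, so at least 4 time slots are needed.
4 time slots suffice: time slot 1 → {Music}; time slot 2 → {Statistics}; time slot 3 → {History, Chemistry}; time slot 4 → {Geology, Art}. Each listed conflict is separated.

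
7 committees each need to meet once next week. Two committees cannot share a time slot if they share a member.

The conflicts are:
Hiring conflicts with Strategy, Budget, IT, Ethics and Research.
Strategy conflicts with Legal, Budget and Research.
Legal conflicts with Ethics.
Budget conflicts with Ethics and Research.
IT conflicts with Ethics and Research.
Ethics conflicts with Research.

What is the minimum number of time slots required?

Hiring, Budget, Ethics, Research are mutually in conflict, so at least 4 time slots are needed.
4 time slots suffice: Hiring=1, Strategy=3, Legal=1, Budget=4, IT=4, Ethics=3, Research=2. Each listed conflict is separated.

4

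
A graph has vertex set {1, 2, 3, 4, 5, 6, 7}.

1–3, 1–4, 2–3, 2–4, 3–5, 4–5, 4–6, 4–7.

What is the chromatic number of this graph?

3 and 5 are adjacent, so at least 2 colors are needed.
2 colors suffice: 1=b, 2=b, 3=a, 4=a, 5=b, 6=b, 7=b. Each edge has distinct colors on its endpoints.

2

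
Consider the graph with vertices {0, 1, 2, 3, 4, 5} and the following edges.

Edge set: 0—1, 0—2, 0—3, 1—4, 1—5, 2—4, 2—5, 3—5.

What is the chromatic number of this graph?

2 and 4 are adjacent, so at least 2 colors are needed.
2 colors suffice: color a → {1, 2, 3}; color b → {0, 4, 5}. No two adjacent vertices share a color.

2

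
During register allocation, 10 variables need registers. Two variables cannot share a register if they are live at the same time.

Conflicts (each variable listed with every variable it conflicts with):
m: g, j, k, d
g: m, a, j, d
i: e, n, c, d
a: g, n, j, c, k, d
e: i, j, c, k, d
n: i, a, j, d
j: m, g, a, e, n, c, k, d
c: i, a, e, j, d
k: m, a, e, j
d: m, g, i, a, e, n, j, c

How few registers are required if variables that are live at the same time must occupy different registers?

4

m, g, j, d pairwise conflict, so at least 4 registers are needed.
4 registers suffice: m=3, g=4, i=1, a=3, e=3, n=4, j=1, c=4, k=2, d=2. Each listed conflict is separated.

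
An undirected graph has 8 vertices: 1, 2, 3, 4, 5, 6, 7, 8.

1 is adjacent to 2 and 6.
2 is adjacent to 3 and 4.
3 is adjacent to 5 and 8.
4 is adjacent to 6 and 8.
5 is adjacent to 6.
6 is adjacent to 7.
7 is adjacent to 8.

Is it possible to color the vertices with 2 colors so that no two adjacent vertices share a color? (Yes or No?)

The cycle 2-1-6-5-3-2 has odd length 5, so it cannot be 2-colored; at least 3 colors are needed.
So 2 colors are not enough.

No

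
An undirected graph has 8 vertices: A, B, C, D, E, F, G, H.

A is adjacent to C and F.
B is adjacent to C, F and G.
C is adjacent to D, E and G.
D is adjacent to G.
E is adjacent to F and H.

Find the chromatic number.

B, C, G form a triangle, so at least 3 colors are needed.
One proper 3-coloring: A=blue, B=green, C=red, D=green, E=blue, F=red, G=blue, H=red. No two adjacent vertices share a color.

3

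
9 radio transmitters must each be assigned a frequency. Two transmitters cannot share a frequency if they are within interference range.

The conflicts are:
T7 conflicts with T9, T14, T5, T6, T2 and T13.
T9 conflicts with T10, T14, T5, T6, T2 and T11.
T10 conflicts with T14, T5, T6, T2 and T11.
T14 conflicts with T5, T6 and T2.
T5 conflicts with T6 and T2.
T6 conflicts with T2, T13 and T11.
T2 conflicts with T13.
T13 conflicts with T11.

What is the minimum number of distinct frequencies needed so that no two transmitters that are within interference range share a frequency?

T7, T9, T14, T5, T6, T2 all conflict with each other, so at least 6 frequencies are needed.
6 frequencies suffice: frequency 1 → {T6}; frequency 2 → {T9, T13}; frequency 3 → {T2, T11}; frequency 4 → {T7, T10}; frequency 5 → {T14}; frequency 6 → {T5}. Each listed conflict is separated.

6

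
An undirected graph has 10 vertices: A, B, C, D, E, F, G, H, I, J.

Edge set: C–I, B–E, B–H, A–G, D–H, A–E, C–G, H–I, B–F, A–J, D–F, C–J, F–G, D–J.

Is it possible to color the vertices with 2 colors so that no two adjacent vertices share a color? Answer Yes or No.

The cycle A-E-B-F-G-A has odd length 5, so it cannot be 2-colored; at least 3 colors are needed.
So 2 colors are not enough.

No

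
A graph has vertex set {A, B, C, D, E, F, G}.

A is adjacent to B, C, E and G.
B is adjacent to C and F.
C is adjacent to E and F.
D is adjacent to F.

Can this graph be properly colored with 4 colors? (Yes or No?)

The chromatic number is 3. B, C, F are pairwise adjacent, so at least 3 colors are needed.
3 colors suffice: color red → {C, D, G}; color blue → {A, F}; color green → {B, E}.
Since 4 ≥ 3, a proper 4-coloring certainly exists.

Yes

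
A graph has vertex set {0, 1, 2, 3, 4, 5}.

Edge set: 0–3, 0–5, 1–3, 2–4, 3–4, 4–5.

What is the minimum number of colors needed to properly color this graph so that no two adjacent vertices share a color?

2

3 and 4 are adjacent, so at least 2 colors are needed.
2 colors suffice: color a → {2, 3, 5}; color b → {0, 1, 4}. Each edge has distinct colors on its endpoints.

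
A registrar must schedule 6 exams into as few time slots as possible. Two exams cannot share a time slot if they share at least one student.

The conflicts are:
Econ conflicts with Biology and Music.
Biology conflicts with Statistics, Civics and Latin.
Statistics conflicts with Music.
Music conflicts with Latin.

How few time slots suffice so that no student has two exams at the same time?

2

Biology and Latin conflict, so at least 2 time slots are needed.
2 time slots suffice: time slot 1 → {Biology, Music}; time slot 2 → {Econ, Statistics, Civics, Latin}. Each listed conflict is separated.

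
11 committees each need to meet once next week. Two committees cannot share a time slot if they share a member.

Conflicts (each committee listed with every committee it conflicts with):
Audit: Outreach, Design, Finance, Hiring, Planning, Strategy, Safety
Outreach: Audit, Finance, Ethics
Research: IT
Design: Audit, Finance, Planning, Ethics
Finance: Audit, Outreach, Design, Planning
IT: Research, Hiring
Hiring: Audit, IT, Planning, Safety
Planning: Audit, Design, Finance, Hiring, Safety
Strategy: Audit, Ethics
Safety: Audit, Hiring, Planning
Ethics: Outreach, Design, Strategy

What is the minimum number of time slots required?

Audit, Design, Finance, Planning pairwise conflict, so at least 4 time slots are needed.
4 time slots suffice: time slot 1 → {Audit, IT, Ethics}; time slot 2 → {Outreach, Research, Planning, Strategy}; time slot 3 → {Design, Hiring}; time slot 4 → {Finance, Safety}. Every pair that conflicts lands in different time slots.

4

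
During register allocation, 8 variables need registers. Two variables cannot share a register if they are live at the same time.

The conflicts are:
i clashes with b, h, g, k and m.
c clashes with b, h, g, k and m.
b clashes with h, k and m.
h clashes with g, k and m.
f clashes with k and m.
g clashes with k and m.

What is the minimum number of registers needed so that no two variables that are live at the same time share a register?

i, b, h, k are mutually in conflict, so at least 4 registers are needed.
4 registers suffice: i=3, c=3, b=4, h=2, f=2, g=4, k=1, m=1. Every pair that conflicts lands in different registers.

4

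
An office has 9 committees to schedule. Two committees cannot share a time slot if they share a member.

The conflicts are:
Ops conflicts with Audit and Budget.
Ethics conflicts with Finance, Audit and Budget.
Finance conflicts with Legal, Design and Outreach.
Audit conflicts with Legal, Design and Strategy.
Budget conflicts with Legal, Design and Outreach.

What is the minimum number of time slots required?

Audit and Legal conflict, so at least 2 time slots are needed.
Using 2 time slots: Ops=2, Ethics=2, Finance=1, Audit=1, Budget=1, Legal=2, Design=2, Outreach=2, Strategy=2. No two conflicting committees share a time slot.

2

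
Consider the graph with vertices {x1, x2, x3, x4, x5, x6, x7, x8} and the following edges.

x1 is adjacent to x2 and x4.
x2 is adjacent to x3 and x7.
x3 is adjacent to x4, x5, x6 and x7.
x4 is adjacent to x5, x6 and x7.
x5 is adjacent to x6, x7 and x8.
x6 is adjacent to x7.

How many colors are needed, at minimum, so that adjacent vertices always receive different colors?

5

x3, x4, x5, x6, x7 form a clique, so at least 5 colors are needed.
5 colors suffice: color 1 → {x1, x3, x8}; color 2 → {x2, x5}; color 3 → {x4}; color 4 → {x7}; color 5 → {x6}. Every edge joins two different colors.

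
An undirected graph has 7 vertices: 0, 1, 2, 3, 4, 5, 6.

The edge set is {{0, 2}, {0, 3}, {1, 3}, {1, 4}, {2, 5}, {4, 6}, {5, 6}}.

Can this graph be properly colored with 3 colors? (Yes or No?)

Yes

The chromatic number is 3. The cycle 2-5-6-4-1-3-0-2 has odd length 7, so it cannot be 2-colored; at least 3 colors are needed.
3 colors suffice: color red → {3, 4, 5}; color blue → {1, 2, 6}; color green → {0}.
That is already a proper 3-coloring.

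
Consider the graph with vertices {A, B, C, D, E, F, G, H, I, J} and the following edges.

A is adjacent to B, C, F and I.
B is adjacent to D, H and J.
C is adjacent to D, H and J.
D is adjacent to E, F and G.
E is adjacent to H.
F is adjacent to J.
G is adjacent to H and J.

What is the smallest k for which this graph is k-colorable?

2

A and B are adjacent, so at least 2 colors are needed.
One proper 2-coloring: A=1, B=2, C=2, D=1, E=2, F=2, G=2, H=1, I=2, J=1. No two adjacent vertices share a color.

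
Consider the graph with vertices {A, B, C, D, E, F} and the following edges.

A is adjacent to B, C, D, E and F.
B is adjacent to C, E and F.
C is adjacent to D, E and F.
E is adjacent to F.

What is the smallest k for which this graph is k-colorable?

5

A, B, C, E, F form a clique, so at least 5 colors are needed.
A valid assignment using 5 colors: A=red, B=yellow, C=blue, D=green, E=purple, F=green. Each edge has distinct colors on its endpoints.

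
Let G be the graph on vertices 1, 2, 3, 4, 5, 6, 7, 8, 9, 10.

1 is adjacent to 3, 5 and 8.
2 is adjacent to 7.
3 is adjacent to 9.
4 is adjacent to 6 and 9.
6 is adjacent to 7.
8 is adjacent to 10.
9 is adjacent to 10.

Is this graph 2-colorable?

The cycle 9-3-1-8-10-9 has odd length 5, so it cannot be 2-colored; at least 3 colors are needed.
So 2 colors are not enough.

No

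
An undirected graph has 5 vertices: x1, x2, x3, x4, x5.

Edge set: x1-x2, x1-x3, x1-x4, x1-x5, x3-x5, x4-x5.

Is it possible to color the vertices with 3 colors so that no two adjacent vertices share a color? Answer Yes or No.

Yes

The chromatic number is 3. x1, x3, x5 form a triangle, so at least 3 colors are needed.
3 colors suffice: color red → {x1}; color blue → {x2, x5}; color green → {x3, x4}.
That is already a proper 3-coloring.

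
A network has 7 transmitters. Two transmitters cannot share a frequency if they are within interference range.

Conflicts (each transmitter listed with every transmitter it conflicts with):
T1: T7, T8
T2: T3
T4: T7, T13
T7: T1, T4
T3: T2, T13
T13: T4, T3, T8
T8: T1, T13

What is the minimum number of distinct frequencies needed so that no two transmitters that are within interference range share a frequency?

3

The cycle T1-T8-T13-T4-T7-T1 has odd length 5, so it cannot be 2-colored; at least 3 frequencies are needed.
3 frequencies suffice: frequency 1 → {T1, T2, T13}; frequency 2 → {T7, T3, T8}; frequency 3 → {T4}. Each listed conflict is separated.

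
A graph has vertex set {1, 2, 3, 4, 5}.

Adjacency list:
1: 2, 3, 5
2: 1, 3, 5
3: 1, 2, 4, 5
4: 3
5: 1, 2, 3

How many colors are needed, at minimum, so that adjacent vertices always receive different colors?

1, 2, 3, 5 are mutually adjacent (a clique of size 4), so at least 4 colors are needed.
4 colors suffice: color red → {3}; color blue → {4, 5}; color green → {2}; color yellow → {1}. Each edge has distinct colors on its endpoints.

4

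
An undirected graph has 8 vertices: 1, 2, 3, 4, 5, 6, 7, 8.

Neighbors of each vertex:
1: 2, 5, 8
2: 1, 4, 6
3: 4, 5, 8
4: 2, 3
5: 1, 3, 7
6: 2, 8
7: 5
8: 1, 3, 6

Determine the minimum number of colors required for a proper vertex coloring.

3

The cycle 5-1-2-4-3-5 has odd length 5, so it cannot be 2-colored; at least 3 colors are needed.
3 colors suffice: color a → {2, 5, 8}; color b → {1, 3, 6, 7}; color c → {4}. No two adjacent vertices share a color.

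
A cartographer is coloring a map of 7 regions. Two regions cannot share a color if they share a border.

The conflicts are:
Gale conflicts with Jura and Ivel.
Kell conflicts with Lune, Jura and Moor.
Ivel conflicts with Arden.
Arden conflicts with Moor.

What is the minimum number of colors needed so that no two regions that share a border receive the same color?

2

Kell and Moor conflict, so at least 2 colors are needed.
2 colors suffice: color 1 → {Gale, Kell, Arden}; color 2 → {Lune, Jura, Ivel, Moor}. No two conflicting regions share a color.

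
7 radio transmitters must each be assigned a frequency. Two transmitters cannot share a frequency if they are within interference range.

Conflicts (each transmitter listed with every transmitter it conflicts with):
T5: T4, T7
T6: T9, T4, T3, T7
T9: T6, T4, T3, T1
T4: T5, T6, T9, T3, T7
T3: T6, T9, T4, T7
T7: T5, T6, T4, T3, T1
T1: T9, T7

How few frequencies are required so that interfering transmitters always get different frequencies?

T6, T4, T3, T7 pairwise conflict, so at least 4 frequencies are needed.
4 frequencies suffice: frequency 1 → {T9, T7}; frequency 2 → {T4, T1}; frequency 3 → {T5, T3}; frequency 4 → {T6}. Every pair that conflicts lands in different frequencies.

4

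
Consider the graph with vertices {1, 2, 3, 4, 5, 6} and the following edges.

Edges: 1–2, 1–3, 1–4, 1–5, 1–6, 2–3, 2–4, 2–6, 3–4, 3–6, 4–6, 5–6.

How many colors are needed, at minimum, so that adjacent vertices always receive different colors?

5

1, 2, 3, 4, 6 form a clique, so at least 5 colors are needed.
One proper 5-coloring: 1=blue, 2=purple, 3=yellow, 4=green, 5=green, 6=red. No two adjacent vertices share a color.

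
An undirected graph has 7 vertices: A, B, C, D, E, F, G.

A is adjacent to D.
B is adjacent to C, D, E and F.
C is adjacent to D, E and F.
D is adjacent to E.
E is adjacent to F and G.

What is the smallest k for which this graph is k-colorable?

4

B, C, D, E are mutually adjacent (a clique of size 4), so at least 4 colors are needed.
One proper 4-coloring: A=1, B=4, C=3, D=2, E=1, F=2, G=2. Each edge has distinct colors on its endpoints.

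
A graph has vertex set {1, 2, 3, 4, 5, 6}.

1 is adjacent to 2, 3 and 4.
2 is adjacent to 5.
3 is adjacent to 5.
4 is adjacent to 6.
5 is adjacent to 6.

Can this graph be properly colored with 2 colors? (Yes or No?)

No

The cycle 4-1-2-5-6-4 has odd length 5, so it cannot be 2-colored; at least 3 colors are needed.
So 2 colors are not enough.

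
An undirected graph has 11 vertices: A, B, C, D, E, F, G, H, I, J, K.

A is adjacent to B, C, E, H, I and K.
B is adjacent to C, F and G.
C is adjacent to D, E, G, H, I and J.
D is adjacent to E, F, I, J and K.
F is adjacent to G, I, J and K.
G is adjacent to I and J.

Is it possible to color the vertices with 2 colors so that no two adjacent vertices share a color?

No

D, F, J form a triangle, so at least 3 colors are needed.
So 2 colors are not enough.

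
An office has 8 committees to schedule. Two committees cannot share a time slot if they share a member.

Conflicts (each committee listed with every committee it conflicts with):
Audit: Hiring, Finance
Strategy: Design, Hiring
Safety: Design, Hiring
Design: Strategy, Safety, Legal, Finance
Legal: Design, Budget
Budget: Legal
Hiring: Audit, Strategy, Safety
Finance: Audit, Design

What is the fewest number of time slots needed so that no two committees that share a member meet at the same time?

The cycle Hiring-Safety-Design-Finance-Audit-Hiring has odd length 5, so it cannot be 2-colored; at least 3 time slots are needed.
A valid assignment using 3 time slots: Audit=3, Strategy=2, Safety=2, Design=1, Legal=2, Budget=1, Hiring=1, Finance=2. No two conflicting committees share a time slot.

3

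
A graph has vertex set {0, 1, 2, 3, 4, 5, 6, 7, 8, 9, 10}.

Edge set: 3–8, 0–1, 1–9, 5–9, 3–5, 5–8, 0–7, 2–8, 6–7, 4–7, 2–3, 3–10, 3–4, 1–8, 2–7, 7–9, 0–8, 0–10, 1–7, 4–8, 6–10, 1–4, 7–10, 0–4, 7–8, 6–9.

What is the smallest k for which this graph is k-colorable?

5

0, 1, 4, 7, 8 are pairwise adjacent (a clique of size 5), so at least 5 colors are needed.
5 colors suffice: 0=d, 1=c, 2=c, 3=a, 4=e, 5=c, 6=c, 7=a, 8=b, 9=b, 10=b. Every edge joins two different colors.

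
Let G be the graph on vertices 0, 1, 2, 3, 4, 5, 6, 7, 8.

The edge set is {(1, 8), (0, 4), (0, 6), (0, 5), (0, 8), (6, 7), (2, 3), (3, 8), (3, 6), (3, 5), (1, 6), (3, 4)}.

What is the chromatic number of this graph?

2

3 and 8 are adjacent, so at least 2 colors are needed.
2 colors suffice: 0=a, 1=a, 2=b, 3=a, 4=b, 5=b, 6=b, 7=a, 8=b. No two adjacent vertices share a color.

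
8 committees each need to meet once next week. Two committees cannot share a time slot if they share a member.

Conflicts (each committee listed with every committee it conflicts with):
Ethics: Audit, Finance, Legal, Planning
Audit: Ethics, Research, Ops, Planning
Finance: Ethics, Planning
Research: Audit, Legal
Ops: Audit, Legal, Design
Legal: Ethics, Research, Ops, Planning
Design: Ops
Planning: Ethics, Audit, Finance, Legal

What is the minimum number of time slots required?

3

Ethics, Legal, Planning all conflict with each other, so at least 3 time slots are needed.
Using 3 time slots: Ethics=3, Audit=1, Finance=1, Research=2, Ops=2, Legal=1, Design=1, Planning=2. Each listed conflict is separated.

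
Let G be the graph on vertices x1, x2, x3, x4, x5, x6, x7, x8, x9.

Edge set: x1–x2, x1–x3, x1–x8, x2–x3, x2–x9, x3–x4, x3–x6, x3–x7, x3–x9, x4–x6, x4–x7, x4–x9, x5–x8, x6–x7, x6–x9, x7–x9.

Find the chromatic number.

5

x3, x4, x6, x7, x9 are pairwise adjacent (a clique of size 5), so at least 5 colors are needed.
A valid assignment using 5 colors: x1=blue, x2=green, x3=red, x4=purple, x5=blue, x6=green, x7=yellow, x8=red, x9=blue. Every edge joins two different colors.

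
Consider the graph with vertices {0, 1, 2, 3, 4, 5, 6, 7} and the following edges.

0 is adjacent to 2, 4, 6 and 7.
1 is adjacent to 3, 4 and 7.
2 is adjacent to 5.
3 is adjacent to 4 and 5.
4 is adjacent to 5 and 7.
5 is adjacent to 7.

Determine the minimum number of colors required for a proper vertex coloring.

1, 3, 4 are mutually adjacent, so at least 3 colors are needed.
3 colors suffice: color red → {2, 4, 6}; color blue → {3, 7}; color green → {0, 1, 5}. Each edge has distinct colors on its endpoints.

3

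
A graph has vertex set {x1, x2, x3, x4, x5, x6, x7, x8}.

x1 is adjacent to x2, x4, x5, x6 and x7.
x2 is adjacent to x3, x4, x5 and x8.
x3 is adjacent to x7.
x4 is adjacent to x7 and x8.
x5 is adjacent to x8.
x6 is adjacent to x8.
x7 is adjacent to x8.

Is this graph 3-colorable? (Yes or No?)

The chromatic number is 3. x2, x4, x8 are pairwise adjacent, so at least 3 colors are needed.
One proper 3-coloring: x1=1, x2=2, x3=1, x4=3, x5=3, x6=2, x7=2, x8=1.
That is already a proper 3-coloring.

Yes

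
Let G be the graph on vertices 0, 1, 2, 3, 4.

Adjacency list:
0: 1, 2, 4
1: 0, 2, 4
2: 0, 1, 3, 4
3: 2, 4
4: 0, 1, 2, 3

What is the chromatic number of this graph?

0, 1, 2, 4 are mutually adjacent (a clique of size 4), so at least 4 colors are needed.
4 colors suffice: color a → {4}; color b → {2}; color c → {1, 3}; color d → {0}. Every edge joins two different colors.

4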